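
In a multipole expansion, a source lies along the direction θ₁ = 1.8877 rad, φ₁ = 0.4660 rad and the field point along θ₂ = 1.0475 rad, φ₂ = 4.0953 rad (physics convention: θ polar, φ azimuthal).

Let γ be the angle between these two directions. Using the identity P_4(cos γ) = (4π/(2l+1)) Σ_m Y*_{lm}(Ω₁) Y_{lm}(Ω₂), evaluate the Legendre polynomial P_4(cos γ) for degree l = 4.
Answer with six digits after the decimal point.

Summing Y*_{l m}(θ₁,φ₁)·Y_{l m}(θ₂,φ₂) over m ∈ [−4, 4]; prefactor 4π/(2·4+1) = 1.396263:
  term(m=-4) = -0.03334 - 0.08345j   from Y*(Ω₁)=-0.10427 + 0.34536j, Y(Ω₂)=-0.19475 + 0.15532j
  term(m=-3) = 0.01462 - 0.13524j   from Y*(Ω₁)=-0.05754 - 0.32965j, Y(Ω₂)=0.39061 + 0.11252j
  term(m=-2) = -0.01019 + 0.01504j   from Y*(Ω₁)=-0.05767 - 0.07765j, Y(Ω₂)=-0.06202 - 0.17724j
  term(m=-1) = 0.07361 - 0.03904j   from Y*(Ω₁)=0.29037 + 0.14604j, Y(Ω₂)=0.14834 - 0.20907j
  term(m=+0) = -0.01077 + 0.00000j   from Y*(Ω₁)=0.04409 + 0.00000j, Y(Ω₂)=-0.24428 + 0.00000j
  term(m=+1) = 0.07361 + 0.03904j   from Y*(Ω₁)=-0.29037 + 0.14604j, Y(Ω₂)=-0.14834 - 0.20907j
  term(m=+2) = -0.01019 - 0.01504j   from Y*(Ω₁)=-0.05767 + 0.07765j, Y(Ω₂)=-0.06202 + 0.17724j
  term(m=+3) = 0.01462 + 0.13524j   from Y*(Ω₁)=0.05754 - 0.32965j, Y(Ω₂)=-0.39061 + 0.11252j
  term(m=+4) = -0.03334 + 0.08345j   from Y*(Ω₁)=-0.10427 - 0.34536j, Y(Ω₂)=-0.19475 - 0.15532j
Σ over m = 0.07864 + 0.00000j; ×(4π/9) → 0.10980 + 0.00000j. Real part: 0.109803

0.109803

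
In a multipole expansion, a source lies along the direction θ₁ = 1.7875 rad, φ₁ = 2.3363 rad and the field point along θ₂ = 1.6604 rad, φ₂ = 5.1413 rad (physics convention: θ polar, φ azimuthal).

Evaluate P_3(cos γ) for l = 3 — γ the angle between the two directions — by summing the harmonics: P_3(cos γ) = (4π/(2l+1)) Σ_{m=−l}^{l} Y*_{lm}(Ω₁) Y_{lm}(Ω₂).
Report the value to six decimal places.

-0.467345

Term-by-term m-sum for l=3 (normalisation 4π/7 = 1.795196):
  term(m=-3) = -0.08523 - 0.13564j   from Y*(Ω₁)=0.29070 + 0.25792j, Y(Ω₂)=-0.39570 - 0.11553j
  term(m=-2) = 0.01487 + 0.01185j   from Y*(Ω₁)=0.00834 + 0.20941j, Y(Ω₂)=0.05934 - 0.06862j
  term(m=-1) = -0.07078 - 0.02476j   from Y*(Ω₁)=0.16814 - 0.17497j, Y(Ω₂)=-0.12851 - 0.28101j
  term(m=+0) = 0.02196 + 0.00000j   from Y*(Ω₁)=0.22216 + 0.00000j, Y(Ω₂)=0.09884 + 0.00000j
  term(m=+1) = -0.07078 + 0.02476j   from Y*(Ω₁)=-0.16814 - 0.17497j, Y(Ω₂)=0.12851 - 0.28101j
  term(m=+2) = 0.01487 - 0.01185j   from Y*(Ω₁)=0.00834 - 0.20941j, Y(Ω₂)=0.05934 + 0.06862j
  term(m=+3) = -0.08523 + 0.13564j   from Y*(Ω₁)=-0.29070 + 0.25792j, Y(Ω₂)=0.39570 - 0.11553j
Accumulated sum -0.26033 - 0.00000j; after 4π/(2l+1) scaling, -0.46734 - 0.00000j ⇒ P_3 = -0.467345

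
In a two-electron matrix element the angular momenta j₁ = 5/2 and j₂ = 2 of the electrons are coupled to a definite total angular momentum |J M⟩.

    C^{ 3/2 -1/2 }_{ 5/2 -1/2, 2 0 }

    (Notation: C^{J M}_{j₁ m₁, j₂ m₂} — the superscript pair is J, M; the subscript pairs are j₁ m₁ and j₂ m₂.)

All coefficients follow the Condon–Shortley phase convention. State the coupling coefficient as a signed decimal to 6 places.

+√(2/35) = +0.239046

j₁+j₂−J=3  J+j₁−j₂=2  J−j₁+j₂=1  j₁+j₂+J+1=7
(j₁±m₁, j₂±m₂, J±M) = (2,3,2,2,1,2)
P² = 32/35
sum k=1..2:
  [1] −1/4 = -1/4
  [2] +1/2 = 1/2
S = 1/4
C² = P²·S² = 2/35 ; C = +0.239046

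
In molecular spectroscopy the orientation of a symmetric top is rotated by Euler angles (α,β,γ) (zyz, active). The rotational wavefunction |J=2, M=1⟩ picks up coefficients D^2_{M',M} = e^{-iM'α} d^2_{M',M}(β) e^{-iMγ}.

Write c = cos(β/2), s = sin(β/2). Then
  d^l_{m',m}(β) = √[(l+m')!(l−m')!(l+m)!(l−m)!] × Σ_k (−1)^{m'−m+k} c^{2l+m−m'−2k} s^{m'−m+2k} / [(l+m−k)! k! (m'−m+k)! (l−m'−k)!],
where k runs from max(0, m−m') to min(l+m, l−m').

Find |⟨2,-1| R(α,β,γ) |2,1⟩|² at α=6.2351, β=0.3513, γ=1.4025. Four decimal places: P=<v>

P=0.0077

First d^2_{-1,1}(β=0.3513), then the phase factors e^{-i(-1)α} and e^{-i(1)γ}:
c=cos(0.351300/2)=0.984613, s=sin(0.351300/2)=0.174748; N=√[1·6·6·1]=6.000000
k: max(0,(1)−(-1))=2 … min(2+(1),2−(-1))=3
  k=2: (−1)^0·6.0000/(2)·0.9846^2·0.1747^2 = +0.088813
  k=3: (−1)^1·6.0000/(6)·0.9846^0·0.1747^4 = -0.000933
d^2_{-1,1}(0.3513) = +0.088813 -0.000933 = +0.087881
|D^2_{-1,1}|² = |d^2_{-1,1}(β)|² = (+0.087881)² = 0.007723 (the z-rotation phases have unit modulus)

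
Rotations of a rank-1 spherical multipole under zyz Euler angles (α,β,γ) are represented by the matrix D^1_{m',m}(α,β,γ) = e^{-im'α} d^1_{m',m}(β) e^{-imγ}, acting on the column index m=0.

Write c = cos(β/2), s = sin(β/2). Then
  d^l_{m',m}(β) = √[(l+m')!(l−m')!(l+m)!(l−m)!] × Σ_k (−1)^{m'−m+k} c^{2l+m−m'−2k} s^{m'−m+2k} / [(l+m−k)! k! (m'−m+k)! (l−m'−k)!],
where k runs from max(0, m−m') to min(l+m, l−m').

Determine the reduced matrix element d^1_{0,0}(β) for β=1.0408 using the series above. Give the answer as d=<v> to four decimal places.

d=0.5055

d^1_{0,0}(β=1.0408) via the finite sum:
Half-angle: c=0.867620, s=0.497227. N=√(1·1·1·1)=1.000000
Admissible k: 0..1 (factorial args all ≥0)
  k=0: (−1)^0·1.0000/(1)·0.8676^2·0.4972^0 = +0.752765
  k=1: (−1)^1·1.0000/(1)·0.8676^0·0.4972^2 = -0.247235
d^1_{0,0}(1.0408) = +0.752765 -0.247235 = +0.505530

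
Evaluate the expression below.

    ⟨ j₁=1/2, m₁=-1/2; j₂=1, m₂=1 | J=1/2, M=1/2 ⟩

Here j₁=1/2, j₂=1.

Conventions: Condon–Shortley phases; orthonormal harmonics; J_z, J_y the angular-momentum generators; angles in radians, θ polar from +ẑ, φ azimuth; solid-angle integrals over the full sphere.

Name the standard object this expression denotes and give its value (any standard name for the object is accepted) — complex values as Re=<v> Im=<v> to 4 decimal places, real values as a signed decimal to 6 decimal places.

Clebsch–Gordan coefficient, −√(2/3) ≈ -0.816497

This is a Clebsch–Gordan (vector-coupling) coefficient.
√[2·1!0!1!/3! · 0!1!2!0!1!0!] = √(2/3)
  +(−1)^1/∏(1,0,0,1,0,0)! = -1  (running -1)
⟨..|..⟩ = √(2/3)·(-1) = -0.816497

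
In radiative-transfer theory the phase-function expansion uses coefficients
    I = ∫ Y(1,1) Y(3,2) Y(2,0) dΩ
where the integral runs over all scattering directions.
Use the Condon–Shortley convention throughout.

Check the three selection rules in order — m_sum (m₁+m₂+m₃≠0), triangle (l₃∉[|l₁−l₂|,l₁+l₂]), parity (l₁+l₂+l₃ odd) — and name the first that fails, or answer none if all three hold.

m_sum

azimuthal sum: 1 + 2 + 0 = 3  ✗
2 ≤ 2 ≤ 4 (triangle on l)
L = 1 + 3 + 2 = 6 (even)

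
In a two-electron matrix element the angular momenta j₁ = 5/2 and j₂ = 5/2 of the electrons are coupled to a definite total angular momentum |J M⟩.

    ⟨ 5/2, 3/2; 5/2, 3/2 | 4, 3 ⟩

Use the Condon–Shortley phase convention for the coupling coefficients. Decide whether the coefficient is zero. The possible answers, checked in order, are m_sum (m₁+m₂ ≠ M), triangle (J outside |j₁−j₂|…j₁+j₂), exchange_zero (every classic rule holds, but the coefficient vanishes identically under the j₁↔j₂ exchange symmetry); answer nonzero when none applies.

exchange_zero

m-sum: m₁+m₂ = 3/2+3/2 = 3, M = 3  ✓
triangle: |j₁−j₂| = 0 ≤ J = 4 ≤ j₁+j₂ = 5  ✓
exchange: j₁=j₂ and m₁=m₂, and (−1)^(j₁+j₂−J) = (−1)^1 = −1 forces ⟨j₁m₁;j₂m₂|JM⟩ = −⟨j₂m₂;j₁m₁|JM⟩ = −⟨j₁m₁;j₂m₂|JM⟩ ⇒ the coefficient vanishes identically
Racah sum check: Σ_k collapses to 0 ⇒ CG = 0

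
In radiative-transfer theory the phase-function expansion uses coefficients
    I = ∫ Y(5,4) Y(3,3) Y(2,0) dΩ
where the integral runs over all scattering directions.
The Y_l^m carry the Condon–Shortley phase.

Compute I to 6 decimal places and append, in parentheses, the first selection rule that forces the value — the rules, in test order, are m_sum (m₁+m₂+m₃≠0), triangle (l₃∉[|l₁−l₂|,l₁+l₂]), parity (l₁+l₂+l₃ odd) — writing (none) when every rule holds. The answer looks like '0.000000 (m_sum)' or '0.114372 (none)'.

0.000000 (m_sum)

m-sum = 4 + 3 + 0 = 7 ≠ 0 ⇒ I = 0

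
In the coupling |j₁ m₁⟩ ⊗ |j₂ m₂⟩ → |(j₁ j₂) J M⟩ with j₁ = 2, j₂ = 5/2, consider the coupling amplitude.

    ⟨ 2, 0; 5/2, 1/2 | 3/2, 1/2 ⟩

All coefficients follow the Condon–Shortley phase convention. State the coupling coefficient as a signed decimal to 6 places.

+0.239046

√[4·3!1!2!/7! · 2!2!3!2!2!1!] = √(32/35)
  +(−1)^1/∏(1,2,1,2,0,0)! = -1/4  (running -1/4)
  +(−1)^2/∏(2,1,0,1,1,1)! = 1/2  (running 1/4)
⟨..|..⟩ = √(32/35)·(1/4) = +0.239046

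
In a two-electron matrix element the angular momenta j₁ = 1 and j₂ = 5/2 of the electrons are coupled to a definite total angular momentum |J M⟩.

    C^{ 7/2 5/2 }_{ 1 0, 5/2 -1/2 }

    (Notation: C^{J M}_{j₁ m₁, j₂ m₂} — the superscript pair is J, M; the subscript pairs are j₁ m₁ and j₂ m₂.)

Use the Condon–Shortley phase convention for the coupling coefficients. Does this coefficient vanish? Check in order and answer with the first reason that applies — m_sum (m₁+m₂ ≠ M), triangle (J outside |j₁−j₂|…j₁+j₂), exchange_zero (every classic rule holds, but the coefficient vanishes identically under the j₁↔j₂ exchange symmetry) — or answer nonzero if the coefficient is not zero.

m_sum

m-sum: m₁+m₂ = 0+(-1/2) = -1/2, M = 5/2  ✗ ⇒ coefficient is 0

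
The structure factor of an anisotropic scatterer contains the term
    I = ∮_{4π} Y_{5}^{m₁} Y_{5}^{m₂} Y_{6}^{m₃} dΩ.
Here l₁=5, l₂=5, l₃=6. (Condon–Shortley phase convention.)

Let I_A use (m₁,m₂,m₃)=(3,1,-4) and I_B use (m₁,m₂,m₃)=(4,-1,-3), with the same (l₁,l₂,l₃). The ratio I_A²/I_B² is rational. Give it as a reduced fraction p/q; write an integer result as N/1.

l's match ⇒ only the (l;m) 3-j factors differ between A and B.
A: triangle coeff Δ(5,5,6) = 1/28588560; Σ_t [0,2]: t=0:+1/829440 t=1:−1/86400 t=2:+1/138240 = -13/4147200; (3j)²=13/3740 [(5 5 6; 3 1 -4)], sign=-1
B: triangle coeff Δ(5,5,6) = 1/28588560; Σ_t [0,1]: t=0:+1/138240 t=1:−1/155520 = 1/1244160; (3j)²=3/9724 [(5 5 6; 4 -1 -3)], sign=-1
I_A²/I_B² = (13/3740)/(3/9724) = 169/15

169/15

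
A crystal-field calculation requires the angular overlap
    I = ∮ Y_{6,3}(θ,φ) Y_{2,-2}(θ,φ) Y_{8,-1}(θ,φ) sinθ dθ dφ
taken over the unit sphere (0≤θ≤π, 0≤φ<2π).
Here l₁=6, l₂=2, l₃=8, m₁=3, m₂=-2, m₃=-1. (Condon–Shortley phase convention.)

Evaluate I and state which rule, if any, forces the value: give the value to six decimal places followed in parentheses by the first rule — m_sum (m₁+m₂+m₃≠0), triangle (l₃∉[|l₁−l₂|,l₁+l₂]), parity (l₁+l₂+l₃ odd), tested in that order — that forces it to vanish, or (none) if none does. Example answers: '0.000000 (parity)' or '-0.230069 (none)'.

-0.050205 (none)

m-sum 0 ✓  L=16 even ✓  4≤8≤8 ✓
Π(2lᵢ+1) = 13×5×17 = 1105
triangle coeff Δ(6,2,8) = 1/30940
Σ_t [0,0]: t=0:+1/2073600 = 1/2073600
(3j)²=28/1105 [(6 2 8; 0 0 0)], sign=+1
Σ_t [0,0]: t=0:+1/52254720 = 1/52254720
(3j)²=1/884 [(6 2 8; 3 -2 -1)], sign=-1
⇒ 4πI² = 7/221
I = (-1)√(7/221/(4π)) = -0.05020511
No selection rule forces the value: the integral is nonzero (none).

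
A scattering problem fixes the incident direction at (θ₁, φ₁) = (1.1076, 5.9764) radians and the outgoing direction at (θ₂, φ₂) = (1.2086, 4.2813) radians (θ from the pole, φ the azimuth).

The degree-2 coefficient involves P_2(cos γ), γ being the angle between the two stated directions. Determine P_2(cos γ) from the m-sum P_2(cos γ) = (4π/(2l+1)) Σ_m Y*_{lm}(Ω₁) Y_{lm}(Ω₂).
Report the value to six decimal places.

Expand P_2 via completeness: Σ_{m} conj(Y_{2,m}) at Ω₁ times Y_{2,m} at Ω₂ —
  term(m=-2) = -0.101216-0.025695i   from Y*(Ω₁)=+0.252767-0.178011i, Y(Ω₂)=-0.219821-0.256462i
  term(m=-1) = -0.009801+0.078438i   from Y*(Ω₁)=+0.294392-0.093259i, Y(Ω₂)=-0.106962+0.232557i
  term(m=+0) = +0.024870+0.000000i   from Y*(Ω₁)=-0.126498-0.000000i, Y(Ω₂)=-0.196600+0.000000i
  term(m=+1) = -0.009801-0.078438i   from Y*(Ω₁)=-0.294392-0.093259i, Y(Ω₂)=+0.106962+0.232557i
  term(m=+2) = -0.101216+0.025695i   from Y*(Ω₁)=+0.252767+0.178011i, Y(Ω₂)=-0.219821+0.256462i
Total Σ_m = -0.197165+0.000000i. Multiply by 2.513274: -0.495529+0.000000i. P_2(cos γ) = -0.495529

-0.495529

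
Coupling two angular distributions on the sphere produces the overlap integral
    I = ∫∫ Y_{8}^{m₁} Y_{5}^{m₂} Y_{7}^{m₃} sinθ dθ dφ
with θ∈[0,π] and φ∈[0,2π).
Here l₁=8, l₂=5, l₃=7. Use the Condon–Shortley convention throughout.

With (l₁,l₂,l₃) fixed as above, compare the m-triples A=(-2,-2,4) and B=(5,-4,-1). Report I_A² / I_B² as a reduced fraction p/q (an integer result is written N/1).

l's match ⇒ only the (l;m) 3-j factors differ between A and B.
A: triangle coeff Δ(8,5,7) = 1/814773960; Σ_t [0,3]: t=0:+1/15676416000 t=1:−1/174182400 t=2:+1/23224320 t=3:−1/26127360 = -1/1119744000; (3j)²=7/377910 [(8 5 7; -2 -2 4)], sign=+1
B: triangle coeff Δ(8,5,7) = 1/814773960; Σ_t [0,1]: t=0:+1/130636800 t=1:−1/232243200 = 1/298598400; (3j)²=7/1292 [(8 5 7; 5 -4 -1)], sign=+1
I_A²/I_B² = (7/377910)/(7/1292) = 2/585

2/585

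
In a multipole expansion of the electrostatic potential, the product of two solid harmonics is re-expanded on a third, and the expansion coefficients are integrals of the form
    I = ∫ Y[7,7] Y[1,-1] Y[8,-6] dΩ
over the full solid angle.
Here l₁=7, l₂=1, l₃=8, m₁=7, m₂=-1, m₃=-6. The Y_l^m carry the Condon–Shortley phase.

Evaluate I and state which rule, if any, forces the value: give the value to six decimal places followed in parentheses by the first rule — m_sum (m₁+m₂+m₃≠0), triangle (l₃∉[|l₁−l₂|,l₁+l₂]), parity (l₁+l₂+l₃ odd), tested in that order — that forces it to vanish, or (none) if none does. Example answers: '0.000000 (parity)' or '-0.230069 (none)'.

m-sum 0 ✓  L=16 even ✓  6≤8≤8 ✓
Π(2lᵢ+1) = 15×3×17 = 765
triangle coeff Δ(7,1,8) = 1/2040
Σ_t [0,0]: t=0:+1/25401600 = 1/25401600
(3j)²=8/255 [(7 1 8; 0 0 0)], sign=+1
Σ_t [0,0]: t=0:+1/174356582400 = 1/174356582400
(3j)²=1/2040 [(7 1 8; 7 -1 -6)], sign=+1
⇒ 4πI² = 1/85
I = (+1)√(1/85/(4π)) = 0.03059748
No selection rule forces the value: the integral is nonzero (none).

0.030597 (none)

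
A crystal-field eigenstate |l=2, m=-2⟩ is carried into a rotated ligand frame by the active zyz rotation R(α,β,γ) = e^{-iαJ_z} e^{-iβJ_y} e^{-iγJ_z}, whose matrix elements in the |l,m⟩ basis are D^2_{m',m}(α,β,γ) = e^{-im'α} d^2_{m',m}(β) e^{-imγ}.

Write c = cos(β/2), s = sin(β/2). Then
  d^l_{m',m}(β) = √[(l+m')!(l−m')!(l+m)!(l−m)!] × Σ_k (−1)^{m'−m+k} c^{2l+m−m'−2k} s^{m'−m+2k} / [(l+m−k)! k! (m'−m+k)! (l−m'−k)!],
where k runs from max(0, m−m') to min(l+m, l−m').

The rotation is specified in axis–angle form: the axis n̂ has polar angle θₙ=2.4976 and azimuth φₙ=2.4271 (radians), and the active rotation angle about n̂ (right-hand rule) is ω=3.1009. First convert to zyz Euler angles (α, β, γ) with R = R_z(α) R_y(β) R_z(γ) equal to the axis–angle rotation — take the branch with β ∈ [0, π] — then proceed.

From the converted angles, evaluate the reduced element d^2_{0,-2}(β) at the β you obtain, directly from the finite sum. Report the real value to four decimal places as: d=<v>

d=0.5646

Axis–angle → zyz. n̂ = (sinθₙcosφₙ, sinθₙsinφₙ, cosθₙ) = (-0.453552, +0.393398, -0.799705), ω = 3.1009.
R = I cosω + sinω [n̂]ₓ + (1−cosω) n̂n̂ᵀ gives
  R = [-0.587923, -0.324173, +0.741120; -0.389239, -0.689776, -0.610493; +0.709112, -0.647396, +0.279355]
β = atan2(√(R₁₃²+R₂₃²), R₃₃) = 1.287675; α = atan2(R₂₃, R₁₃) mod 2π = 5.594133; γ = atan2(R₃₂, −R₃₁) mod 2π = 3.881526
d^2_{0,-2}(β=1.2877) via the finite sum:
Half-angle: c=0.799798, s=0.600269. N=√(2·2·1·24)=9.797959
Admissible k: 0..0 (factorial args all ≥0)
  k=0: (−1)^2·9.7980/(4)·0.7998^2·0.6003^2 = +0.564584
d^2_{0,-2}(1.2877) = +0.564584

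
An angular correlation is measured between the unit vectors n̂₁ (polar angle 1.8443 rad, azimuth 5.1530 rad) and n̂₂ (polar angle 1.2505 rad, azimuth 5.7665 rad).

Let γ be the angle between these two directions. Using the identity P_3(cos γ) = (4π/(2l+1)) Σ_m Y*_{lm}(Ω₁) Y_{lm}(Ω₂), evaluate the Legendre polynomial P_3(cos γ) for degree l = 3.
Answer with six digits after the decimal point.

-0.267408

Summing Y*_{l m}(θ₁,φ₁)·Y_{l m}(θ₂,φ₂) over m ∈ [−3, 3]; prefactor 4π/(2·3+1) = 1.795196:
  m=-3: (-0.36093 + 0.09176j) × (0.00740 + 0.35667j) = -0.03540 - 0.12805j  (running Σ = -0.03540 - 0.12805j)
  m=-2: (0.16281 + 0.19744j) × (0.14839 + 0.24901j) = -0.02500 + 0.06984j  (running Σ = -0.06040 - 0.05821j)
  m=-1: (-0.08430 + 0.17878j) × (-0.13451 - 0.07643j) = 0.02500 - 0.01761j  (running Σ = -0.03540 - 0.07582j)
  m=0: (0.26562 + 0.00000j) × (-0.29425 + 0.00000j) = -0.07816 + 0.00000j  (running Σ = -0.11356 - 0.07582j)
  m=1: (0.08430 + 0.17878j) × (0.13451 - 0.07643j) = 0.02500 + 0.01761j  (running Σ = -0.08856 - 0.05821j)
  m=2: (0.16281 - 0.19744j) × (0.14839 - 0.24901j) = -0.02500 - 0.06984j  (running Σ = -0.11356 - 0.12805j)
  m=3: (0.36093 + 0.09176j) × (-0.00740 + 0.35667j) = -0.03540 + 0.12805j  (running Σ = -0.14896 + 0.00000j)
Σ over m = -0.14896 + 0.00000j; ×(4π/7) → -0.26741 + 0.00000j. Real part: -0.267408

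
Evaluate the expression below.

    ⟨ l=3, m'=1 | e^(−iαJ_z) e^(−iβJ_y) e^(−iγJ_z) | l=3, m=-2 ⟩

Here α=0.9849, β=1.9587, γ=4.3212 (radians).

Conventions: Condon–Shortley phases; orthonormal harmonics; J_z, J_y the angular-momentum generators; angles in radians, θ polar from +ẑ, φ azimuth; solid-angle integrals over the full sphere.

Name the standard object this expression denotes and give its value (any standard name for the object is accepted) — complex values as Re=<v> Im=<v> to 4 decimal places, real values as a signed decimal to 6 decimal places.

This is a Wigner D-matrix element — the rotation-matrix element ⟨l m'| R(α,β,γ) |l m⟩ in the angular-momentum basis.
Split into d^3_{1,-2}(β=1.9587) × two z-phases.
Half-angle: c=0.557562, s=0.830135. N=√(24·2·1·120)=75.894664
k: max(0,(-2)−(1))=0 … min(3+(-2),3−(1))=1
  k=0: (−1)^3·75.8947/(12)·0.5576^3·0.8301^3 = -0.627128
  k=1: (−1)^4·75.8947/(24)·0.5576^1·0.8301^5 = +0.695084
d^3_{1,-2}(1.9587) = -0.627128 +0.695084 = +0.067956
Phases: e^{-i·(1)·0.9849}=+0.552946-0.833217i, e^{-i·(-2)·4.3212}=-0.709239+0.704968i ⇒ D=+0.013266+0.066648i

Wigner D-matrix element, Re=0.0133 Im=0.0666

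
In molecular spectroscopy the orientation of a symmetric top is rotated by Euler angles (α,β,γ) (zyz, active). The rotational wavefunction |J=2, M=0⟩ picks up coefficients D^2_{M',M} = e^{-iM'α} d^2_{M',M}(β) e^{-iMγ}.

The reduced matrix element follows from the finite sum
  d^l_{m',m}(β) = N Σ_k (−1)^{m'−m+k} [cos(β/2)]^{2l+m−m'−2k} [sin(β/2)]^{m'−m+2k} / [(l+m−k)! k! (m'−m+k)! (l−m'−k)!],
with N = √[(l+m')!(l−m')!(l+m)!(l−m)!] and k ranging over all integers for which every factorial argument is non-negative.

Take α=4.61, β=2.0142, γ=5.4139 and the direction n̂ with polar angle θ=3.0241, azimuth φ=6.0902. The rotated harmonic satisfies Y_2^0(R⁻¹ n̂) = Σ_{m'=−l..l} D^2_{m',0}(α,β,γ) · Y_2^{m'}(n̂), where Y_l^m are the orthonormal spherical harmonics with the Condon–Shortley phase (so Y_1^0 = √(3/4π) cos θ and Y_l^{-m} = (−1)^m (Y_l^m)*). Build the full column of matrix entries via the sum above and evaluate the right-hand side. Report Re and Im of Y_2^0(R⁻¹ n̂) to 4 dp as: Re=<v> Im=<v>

Need the full column D^2_{m',0} for m'=−2..2 at α=4.6100, β=2.0142, γ=5.4139.
cos(β/2)=0.534314, sin(β/2)=0.845286
d^2_{-2,0}: single k=2 term ⇒ +0.499662;  D = -0.489222+0.101606i
d^2_{-1,0}: k∈[1..2] ⇒ +0.315842 -0.790466 = -0.474624;  D = +0.048511+0.472139i
d^2_{0,0}: k∈[0..2] ⇒ +0.081506 -0.815945 +0.510522 = -0.223917;  D = -0.223917+0.000000i
d^2_{1,0}: k∈[0..1] ⇒ -0.315842 +0.790466 = +0.474624;  D = -0.048511+0.472139i
d^2_{2,0}: single k=0 term ⇒ +0.499662;  D = -0.489222-0.101606i
Y_2^{m'}(θ=3.0241,φ=6.0902) and Σ D·Y over m':
  (-0.4892+0.1016i)·(+0.0049+0.0020i)  (+0.0485+0.4721i)·(-0.0883-0.0172i)  (-0.2239+0.0000i)·(+0.6178+0.0000i)  (-0.0485+0.4721i)·(+0.0883-0.0172i)  (-0.4892-0.1016i)·(+0.0049-0.0020i)
Y_2^0(R⁻¹ n̂) = -0.135826+0.000000i

Re=-0.1358 Im=0.0000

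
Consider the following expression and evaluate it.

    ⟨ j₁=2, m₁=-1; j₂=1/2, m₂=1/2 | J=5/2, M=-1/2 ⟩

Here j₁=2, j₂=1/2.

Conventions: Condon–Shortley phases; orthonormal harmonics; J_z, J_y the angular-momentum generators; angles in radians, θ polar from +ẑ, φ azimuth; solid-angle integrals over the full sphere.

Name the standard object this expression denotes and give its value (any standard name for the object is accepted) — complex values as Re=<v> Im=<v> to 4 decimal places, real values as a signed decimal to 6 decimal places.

Clebsch–Gordan coefficient, +√(2/5) ≈ +0.632456

This is a Clebsch–Gordan (vector-coupling) coefficient.
j₁+j₂−J=0  J+j₁−j₂=4  J−j₁+j₂=1  j₁+j₂+J+1=6
(j₁±m₁, j₂±m₂, J±M) = (1,3,1,0,2,3)
P² = 72/5
sum k=0..0:
  [0] +1/6 = 1/6
S = 1/6
C² = P²·S² = 2/5 ; C = +0.632456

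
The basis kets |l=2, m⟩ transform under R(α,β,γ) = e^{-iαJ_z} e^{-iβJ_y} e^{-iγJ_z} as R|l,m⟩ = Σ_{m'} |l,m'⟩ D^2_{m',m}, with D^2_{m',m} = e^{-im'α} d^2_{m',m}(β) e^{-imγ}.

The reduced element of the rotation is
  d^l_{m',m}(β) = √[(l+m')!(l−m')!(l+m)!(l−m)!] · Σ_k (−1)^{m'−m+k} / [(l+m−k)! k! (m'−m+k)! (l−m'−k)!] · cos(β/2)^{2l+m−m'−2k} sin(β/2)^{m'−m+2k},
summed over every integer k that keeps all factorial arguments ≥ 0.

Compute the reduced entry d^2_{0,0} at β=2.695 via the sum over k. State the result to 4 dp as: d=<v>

d^2_{0,0}(β=2.6950) via the finite sum:
With c≡cos(β/2)=0.221445 and s≡sin(β/2)=0.975173, N=[2·2·2·2]^{1/2}=4.000000
The bounds max(0,m−m')=0 and min(l+m,l−m')=2 give 3 terms
  k=0: (−1)^0·4.0000/(4)·0.2214^4·0.9752^0 = +0.002405
  k=1: (−1)^1·4.0000/(1)·0.2214^2·0.9752^2 = -0.186533
  k=2: (−1)^2·4.0000/(4)·0.2214^0·0.9752^4 = +0.904329
d^2_{0,0}(2.6950) = +0.002405 -0.186533 +0.904329 = +0.720200

d=0.7202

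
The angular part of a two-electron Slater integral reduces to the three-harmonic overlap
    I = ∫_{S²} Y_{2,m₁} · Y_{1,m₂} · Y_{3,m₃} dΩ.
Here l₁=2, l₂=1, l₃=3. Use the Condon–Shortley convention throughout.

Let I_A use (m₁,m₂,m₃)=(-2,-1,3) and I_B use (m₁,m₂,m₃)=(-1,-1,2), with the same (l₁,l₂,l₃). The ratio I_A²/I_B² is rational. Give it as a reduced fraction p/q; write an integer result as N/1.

3/2

Same 2,1,3: normalisation and zero-m 3j drop out of the ratio.
A: Δ: 0! 4! 2! / 7! → 1/105; sum: t=0:+1/48 = 1/48; 3j²(2 1 3; -2 -1 3) = Δ·Π!·Σ² = 1/7  (sign +1)
B: Δ: 0! 4! 2! / 7! → 1/105; sum: t=0:+1/12 = 1/12; 3j²(2 1 3; -1 -1 2) = Δ·Π!·Σ² = 2/21  (sign -1)
I_A²/I_B² = (1/7)/(2/21) = 3/2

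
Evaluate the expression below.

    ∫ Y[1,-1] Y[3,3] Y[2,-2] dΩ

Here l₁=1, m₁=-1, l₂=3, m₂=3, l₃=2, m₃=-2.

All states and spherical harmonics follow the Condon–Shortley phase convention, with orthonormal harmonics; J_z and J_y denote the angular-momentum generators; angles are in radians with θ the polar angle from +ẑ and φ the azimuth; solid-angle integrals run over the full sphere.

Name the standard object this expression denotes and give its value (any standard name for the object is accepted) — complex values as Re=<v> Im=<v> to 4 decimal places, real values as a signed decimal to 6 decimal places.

Gaunt coefficient, -0.319865

This is a Gaunt coefficient — the integral of a triple product of spherical harmonics over the sphere.
m-sum 0 ✓  L=6 even ✓  2≤2≤4 ✓
Π(2lᵢ+1) = 3×7×5 = 105
triangle coeff Δ(1,3,2) = 1/105
Σ_t [1,1]: t=1:−1/4 = -1/4
(3j)²=3/35 [(1 3 2; 0 0 0)], sign=-1
Σ_t [2,2]: t=2:+1/48 = 1/48
(3j)²=1/7 [(1 3 2; -1 3 -2)], sign=+1
⇒ 4πI² = 9/7
I = (-1)√(9/7/(4π)) = -0.31986543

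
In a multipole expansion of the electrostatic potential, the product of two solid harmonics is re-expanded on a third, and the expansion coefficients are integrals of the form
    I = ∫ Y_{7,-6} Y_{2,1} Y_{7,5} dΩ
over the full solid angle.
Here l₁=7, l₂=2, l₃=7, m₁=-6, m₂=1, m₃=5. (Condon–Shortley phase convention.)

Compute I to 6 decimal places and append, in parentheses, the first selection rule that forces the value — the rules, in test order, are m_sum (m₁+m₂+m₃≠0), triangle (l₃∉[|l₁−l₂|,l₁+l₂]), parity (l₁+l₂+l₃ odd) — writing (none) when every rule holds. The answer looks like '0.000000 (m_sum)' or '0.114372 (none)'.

0.196071 (none)

Checks pass: Σm=0; 16 even; l₃=7∈[5,9].
(2·7+1)(2·2+1)(2·7+1) = 1125
Δ: 2! 12! 2! / 17! → 1/185640
sum: t=0:+1/2419200 t=1:−1/518400 t=2:+1/2419200 = -1/907200
3j²(7 2 7; 0 0 0) = Δ·Π!·Σ² = 56/3315  (sign +1)
sum: t=1:−1/958003200 t=2:+1/79833600 = 1/87091200
3j²(7 2 7; -6 1 5) = Δ·Π!·Σ² = 121/4760  (sign +1)
combine: 4πI² = 1125·56/3315·121/4760 = 1815/3757
take √, sign +1: I = 0.19607074
No selection rule forces the value: the integral is nonzero (none).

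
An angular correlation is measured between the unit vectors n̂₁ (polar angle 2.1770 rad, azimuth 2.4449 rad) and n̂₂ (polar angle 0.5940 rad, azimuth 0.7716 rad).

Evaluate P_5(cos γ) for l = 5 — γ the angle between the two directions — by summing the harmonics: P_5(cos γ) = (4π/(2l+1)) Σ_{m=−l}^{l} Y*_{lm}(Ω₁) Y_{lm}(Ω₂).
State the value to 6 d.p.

Addition theorem: P_5(cos γ) = (4π/11) Σ_m Y*_{lm}(Ω₁) Y_{lm}(Ω₂), m = −5…5:
  term(m=-5) = (-0.002175, 0.003865)   from Y*(Ω₁)=(0.163918, -0.058329), Y(Ω₂)=(-0.019223, 0.016738)
  term(m=-4) = (-0.041750, -0.018147)   from Y*(Ω₁)=(0.357681, 0.132522), Y(Ω₂)=(-0.119163, -0.006584)
  term(m=-3) = (0.035091, -0.110495)   from Y*(Ω₁)=(0.183100, 0.320325), Y(Ω₂)=(-0.212797, -0.231186)
  term(m=-2) = (-0.007788, -0.001619)   from Y*(Ω₁)=(0.003010, -0.016785), Y(Ω₂)=(0.012871, -0.466279)
  term(m=-1) = (0.008292, -0.080616)   from Y*(Ω₁)=(0.268846, -0.224930), Y(Ω₂)=(0.165720, -0.161209)
  term(m=+0) = (-0.023531, 0.000000)   from Y*(Ω₁)=(0.072262, -0.000000), Y(Ω₂)=(-0.325640, 0.000000)
  term(m=+1) = (0.008292, 0.080616)   from Y*(Ω₁)=(-0.268846, -0.224930), Y(Ω₂)=(-0.165720, -0.161209)
  term(m=+2) = (-0.007788, 0.001619)   from Y*(Ω₁)=(0.003010, 0.016785), Y(Ω₂)=(0.012871, 0.466279)
  term(m=+3) = (0.035091, 0.110495)   from Y*(Ω₁)=(-0.183100, 0.320325), Y(Ω₂)=(0.212797, -0.231186)
  term(m=+4) = (-0.041750, 0.018147)   from Y*(Ω₁)=(0.357681, -0.132522), Y(Ω₂)=(-0.119163, 0.006584)
  term(m=+5) = (-0.002175, -0.003865)   from Y*(Ω₁)=(-0.163918, -0.058329), Y(Ω₂)=(0.019223, 0.016738)
Total Σ_m = (-0.040189, -0.000000). Multiply by 1.142397: (-0.045911, -0.000000). P_5(cos γ) = -0.045911

-0.045911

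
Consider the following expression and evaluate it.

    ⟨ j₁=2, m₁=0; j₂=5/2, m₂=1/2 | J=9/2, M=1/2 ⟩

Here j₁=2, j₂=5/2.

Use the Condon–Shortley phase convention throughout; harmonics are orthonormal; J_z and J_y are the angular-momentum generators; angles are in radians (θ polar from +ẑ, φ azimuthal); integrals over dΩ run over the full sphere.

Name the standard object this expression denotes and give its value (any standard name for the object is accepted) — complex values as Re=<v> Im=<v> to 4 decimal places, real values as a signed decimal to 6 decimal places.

Clebsch–Gordan coefficient, +√(10/21) ≈ +0.690066

This is a Clebsch–Gordan (vector-coupling) coefficient.
√[10·0!4!5!/10! · 2!2!3!2!5!4!] = √(7680/7)
  +(−1)^0/∏(0,0,2,3,2,2)! = 1/48  (running 1/48)
⟨..|..⟩ = √(7680/7)·(1/48) = +0.690066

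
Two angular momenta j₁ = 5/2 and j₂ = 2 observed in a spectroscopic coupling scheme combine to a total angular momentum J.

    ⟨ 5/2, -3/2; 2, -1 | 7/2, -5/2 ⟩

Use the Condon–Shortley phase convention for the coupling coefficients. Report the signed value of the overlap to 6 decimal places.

−√(1/63) = -0.125988

√[8·1!4!3!/9! · 1!4!1!3!1!6!] = √(2304/7)
  +(−1)^0/∏(0,1,4,1,0,2)! = 1/48  (running 1/48)
  +(−1)^1/∏(1,0,3,0,1,3)! = -1/36  (running -1/144)
⟨..|..⟩ = √(2304/7)·(-1/144) = -0.125988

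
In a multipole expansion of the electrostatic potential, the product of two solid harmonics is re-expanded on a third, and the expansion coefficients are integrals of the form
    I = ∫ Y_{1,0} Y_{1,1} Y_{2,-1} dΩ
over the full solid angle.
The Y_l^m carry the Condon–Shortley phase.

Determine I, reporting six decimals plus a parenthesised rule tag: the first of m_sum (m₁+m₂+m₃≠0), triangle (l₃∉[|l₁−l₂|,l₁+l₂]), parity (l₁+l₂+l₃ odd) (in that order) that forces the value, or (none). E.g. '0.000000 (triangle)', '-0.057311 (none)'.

-0.218510 (none)

Checks pass: Σm=0; 4 even; l₃=2∈[0,2].
(2·1+1)(2·1+1)(2·2+1) = 45
Δ: 0! 2! 2! / 5! → 1/30
sum: t=0:+1/1 = 1/1
3j²(1 1 2; 0 0 0) = Δ·Π!·Σ² = 2/15  (sign +1)
sum: t=0:+1/2 = 1/2
3j²(1 1 2; 0 1 -1) = Δ·Π!·Σ² = 1/10  (sign -1)
combine: 4πI² = 45·2/15·1/10 = 3/5
take √, sign -1: I = -0.21850969
No selection rule forces the value: the integral is nonzero (none).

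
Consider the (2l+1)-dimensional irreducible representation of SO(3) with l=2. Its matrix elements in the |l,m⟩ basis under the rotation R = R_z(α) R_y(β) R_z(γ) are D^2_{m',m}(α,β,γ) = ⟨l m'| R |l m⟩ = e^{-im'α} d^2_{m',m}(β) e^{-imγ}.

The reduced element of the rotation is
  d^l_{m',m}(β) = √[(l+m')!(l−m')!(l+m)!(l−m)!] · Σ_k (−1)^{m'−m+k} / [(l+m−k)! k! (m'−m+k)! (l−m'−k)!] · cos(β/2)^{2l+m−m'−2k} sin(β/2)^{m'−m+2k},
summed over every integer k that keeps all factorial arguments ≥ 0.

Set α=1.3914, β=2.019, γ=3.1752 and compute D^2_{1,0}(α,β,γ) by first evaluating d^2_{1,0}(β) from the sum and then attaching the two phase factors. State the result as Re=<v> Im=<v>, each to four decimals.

D^2_{1,0}(1.3914,2.0190,3.1752) = e^{-i·1·1.3914}·d^2_{1,0}(2.0190)·e^{-i·0·3.1752}. Compute d first:
Half-angle: c=0.532284, s=0.846566. N=√(6·1·2·2)=4.898979
k∈{0,1} keeps every argument non-negative
  k=0: (−1)^1·4.8990/(2)·0.5323^3·0.8466^1 = -0.312728
  k=1: (−1)^2·4.8990/(2)·0.5323^1·0.8466^3 = +0.791045
d^2_{1,0}(2.0190) = -0.312728 +0.791045 = +0.478317
Phases: e^{-i·(1)·1.3914}=+0.178436-0.983952i, e^{-i·(0)·3.1752}=+1.000000+0.000000i ⇒ D=+0.085349-0.470641i

Re=0.0853 Im=-0.4706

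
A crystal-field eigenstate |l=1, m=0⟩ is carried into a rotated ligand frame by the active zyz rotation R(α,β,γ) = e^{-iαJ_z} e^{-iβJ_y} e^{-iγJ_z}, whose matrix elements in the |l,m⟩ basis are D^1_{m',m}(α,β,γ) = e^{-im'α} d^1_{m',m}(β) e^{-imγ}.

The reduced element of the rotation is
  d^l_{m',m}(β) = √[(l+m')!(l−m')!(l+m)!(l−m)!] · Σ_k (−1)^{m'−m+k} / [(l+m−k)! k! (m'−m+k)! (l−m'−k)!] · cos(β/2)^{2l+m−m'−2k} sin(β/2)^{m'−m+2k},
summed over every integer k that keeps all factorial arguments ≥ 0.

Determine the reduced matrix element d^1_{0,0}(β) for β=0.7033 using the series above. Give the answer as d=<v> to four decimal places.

d^1_{0,0}(β=0.7033) via the finite sum:
c=cos(0.703300/2)=0.938806, s=sin(0.703300/2)=0.344447; N=√[1·1·1·1]=1.000000
Admissible k: 0..1 (factorial args all ≥0)
  k=0: (−1)^0·1.0000/(1)·0.9388^2·0.3444^0 = +0.881356
  k=1: (−1)^1·1.0000/(1)·0.9388^0·0.3444^2 = -0.118644
d^1_{0,0}(0.7033) = +0.881356 -0.118644 = +0.762712

d=0.7627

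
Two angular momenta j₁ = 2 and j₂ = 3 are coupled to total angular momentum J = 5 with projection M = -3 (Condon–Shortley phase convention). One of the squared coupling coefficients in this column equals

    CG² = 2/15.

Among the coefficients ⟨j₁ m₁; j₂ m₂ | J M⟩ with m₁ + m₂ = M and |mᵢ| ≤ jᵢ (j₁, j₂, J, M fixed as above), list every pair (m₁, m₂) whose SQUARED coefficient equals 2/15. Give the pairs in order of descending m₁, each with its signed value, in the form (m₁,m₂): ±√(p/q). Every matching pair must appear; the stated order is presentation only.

Admissible pairs with m₁+m₂ = M = -3: (-2,-1), (-1,-2), (0,-3)
  (m₁,m₂)=(0,-3): CG² = 2/15, CG = +√(2/15)   ← matches the target
  (m₁,m₂)=(-1,-2): CG² = 8/15, CG = +√(8/15)
  (m₁,m₂)=(-2,-1): CG² = 1/3, CG = +√(1/3)
Pairs with CG² = 2/15: (0,-3): +√(2/15)

(0,-3): +√(2/15)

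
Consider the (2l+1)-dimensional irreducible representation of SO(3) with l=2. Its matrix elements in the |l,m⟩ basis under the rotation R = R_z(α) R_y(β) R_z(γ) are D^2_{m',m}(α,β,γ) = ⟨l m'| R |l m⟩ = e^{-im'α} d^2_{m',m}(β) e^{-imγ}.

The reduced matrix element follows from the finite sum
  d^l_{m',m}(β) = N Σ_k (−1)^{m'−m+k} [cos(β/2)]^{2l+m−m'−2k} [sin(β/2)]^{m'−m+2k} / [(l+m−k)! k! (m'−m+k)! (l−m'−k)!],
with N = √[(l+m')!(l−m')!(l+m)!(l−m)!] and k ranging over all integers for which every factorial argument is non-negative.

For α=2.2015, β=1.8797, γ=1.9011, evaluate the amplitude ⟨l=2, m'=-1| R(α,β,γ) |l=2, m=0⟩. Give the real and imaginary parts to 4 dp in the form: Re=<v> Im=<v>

Split into d^2_{-1,0}(β=1.8797) × two z-phases.
Half-angle: c=0.589909, s=0.807470. N=√(1·6·2·2)=4.898979
The bounds max(0,m−m')=1 and min(l+m,l−m')=2 give 2 terms
  k=1: (−1)^0·4.8990/(2)·0.5899^3·0.8075^1 = +0.406029
  k=2: (−1)^1·4.8990/(2)·0.5899^1·0.8075^3 = -0.760745
d^2_{-1,0}(1.8797) = +0.406029 -0.760745 = -0.354716
Attach z-rotation phases: D = e^{-i(-1)(2.2015)}·(-0.354716)·e^{-i(0)(1.9011)} = +0.209181-0.286473i

Re=0.2092 Im=-0.2865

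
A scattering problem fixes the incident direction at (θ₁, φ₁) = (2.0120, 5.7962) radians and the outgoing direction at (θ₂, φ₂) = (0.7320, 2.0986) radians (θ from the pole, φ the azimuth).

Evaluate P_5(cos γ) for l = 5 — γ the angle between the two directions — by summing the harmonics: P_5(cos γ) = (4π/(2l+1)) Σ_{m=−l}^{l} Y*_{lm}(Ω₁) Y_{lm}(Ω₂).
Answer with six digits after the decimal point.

Addition theorem: P_5(cos γ) = (4π/11) Σ_m Y*_{lm}(Ω₁) Y_{lm}(Ω₂), m = −5…5:
  [-5]  conj(Y_{5,-5})(Ω₁) = -0.213389-0.182181i ; Y_{5,-5}(Ω₂) = -0.029816+0.054246i ; Δ = +0.016245-0.006144i
  [-4]  conj(Y_{5,-4})(Ω₁) = +0.154310+0.389567i ; Y_{5,-4}(Ω₂) = -0.112083-0.186806i ; Δ = +0.055478-0.072490i
  [-3]  conj(Y_{5,-3})(Ω₁) = +0.017977-0.163007i ; Y_{5,-3}(Ω₂) = +0.411005-0.005185i ; Δ = +0.006544-0.067090i
  [-2]  conj(Y_{5,-2})(Ω₁) = +0.150635-0.221690i ; Y_{5,-2}(Ω₂) = -0.183089+0.323370i ; Δ = +0.044108+0.089300i
  [-1]  conj(Y_{5,-1})(Ω₁) = -0.218738+0.115827i ; Y_{5,-1}(Ω₂) = +0.034205+0.058674i ; Δ = -0.014278-0.008872i
  [+0]  conj(Y_{5,0})(Ω₁) = -0.216255-0.000000i ; Y_{5,0}(Ω₂) = -0.386604+0.000000i ; Δ = +0.083605+0.000000i
  [+1]  conj(Y_{5,1})(Ω₁) = +0.218738+0.115827i ; Y_{5,1}(Ω₂) = -0.034205+0.058674i ; Δ = -0.014278+0.008872i
  [+2]  conj(Y_{5,2})(Ω₁) = +0.150635+0.221690i ; Y_{5,2}(Ω₂) = -0.183089-0.323370i ; Δ = +0.044108-0.089300i
  [+3]  conj(Y_{5,3})(Ω₁) = -0.017977-0.163007i ; Y_{5,3}(Ω₂) = -0.411005-0.005185i ; Δ = +0.006544+0.067090i
  [+4]  conj(Y_{5,4})(Ω₁) = +0.154310-0.389567i ; Y_{5,4}(Ω₂) = -0.112083+0.186806i ; Δ = +0.055478+0.072490i
  [+5]  conj(Y_{5,5})(Ω₁) = +0.213389-0.182181i ; Y_{5,5}(Ω₂) = +0.029816+0.054246i ; Δ = +0.016245+0.006144i
Total Σ_m = +0.299798+0.000000i. Multiply by 1.142397: +0.342488+0.000000i. P_5(cos γ) = 0.342488

0.342488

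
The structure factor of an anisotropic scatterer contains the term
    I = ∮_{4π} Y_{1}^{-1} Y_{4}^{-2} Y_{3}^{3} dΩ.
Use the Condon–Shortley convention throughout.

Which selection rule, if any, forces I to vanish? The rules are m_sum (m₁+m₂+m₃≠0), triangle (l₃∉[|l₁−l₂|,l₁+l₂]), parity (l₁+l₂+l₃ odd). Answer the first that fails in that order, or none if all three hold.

azimuthal sum: -1 − 2 + 3 = 0  ✓
3 ≤ 3 ≤ 5 (triangle on l)  ✓
L = 1 + 4 + 3 = 8 (even)  ✓

none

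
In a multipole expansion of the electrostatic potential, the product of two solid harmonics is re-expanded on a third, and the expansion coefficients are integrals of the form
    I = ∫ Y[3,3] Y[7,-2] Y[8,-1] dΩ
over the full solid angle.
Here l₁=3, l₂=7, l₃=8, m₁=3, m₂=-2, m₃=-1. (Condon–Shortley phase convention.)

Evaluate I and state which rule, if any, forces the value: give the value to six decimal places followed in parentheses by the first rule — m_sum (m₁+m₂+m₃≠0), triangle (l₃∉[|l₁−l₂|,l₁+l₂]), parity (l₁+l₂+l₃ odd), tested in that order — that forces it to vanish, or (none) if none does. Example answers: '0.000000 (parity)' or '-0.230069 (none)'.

Rules hold: Σm=0, L=18 even, 4≤8≤10.
N = 7·15·17 = 1785
Δ = 2!·4!·12!/19! = 1/5290740
Racah Σ t=0..2: t=0:+1/7257600 t=1:−1/2073600 t=2:+1/7257600 = -1/4838400
⇒ 3j(3 7 8; 0 0 0)² = 252/20995, sgn -1
Racah Σ t=0..0: t=0:+1/29030400 = 1/29030400
⇒ 3j(3 7 8; 3 -2 -1)² = 54/4199, sgn -1
4πI² = N·(3j₀)²·(3jₘ)² = 285768/1037153
I = +1·√(0.275531/4π) = 0.14807456
No selection rule forces the value: the integral is nonzero (none).

0.148075 (none)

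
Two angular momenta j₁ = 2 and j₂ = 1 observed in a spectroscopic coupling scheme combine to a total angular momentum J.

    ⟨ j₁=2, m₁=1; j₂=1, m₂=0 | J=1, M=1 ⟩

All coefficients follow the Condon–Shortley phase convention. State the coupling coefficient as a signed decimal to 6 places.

√[3·2!2!0!/5! · 3!1!1!1!2!0!] = √(6/5)
  +(−1)^1/∏(1,1,0,0,2,0)! = -1/2  (running -1/2)
⟨..|..⟩ = √(6/5)·(-1/2) = -0.547723

-0.547723  (= −√(3/10))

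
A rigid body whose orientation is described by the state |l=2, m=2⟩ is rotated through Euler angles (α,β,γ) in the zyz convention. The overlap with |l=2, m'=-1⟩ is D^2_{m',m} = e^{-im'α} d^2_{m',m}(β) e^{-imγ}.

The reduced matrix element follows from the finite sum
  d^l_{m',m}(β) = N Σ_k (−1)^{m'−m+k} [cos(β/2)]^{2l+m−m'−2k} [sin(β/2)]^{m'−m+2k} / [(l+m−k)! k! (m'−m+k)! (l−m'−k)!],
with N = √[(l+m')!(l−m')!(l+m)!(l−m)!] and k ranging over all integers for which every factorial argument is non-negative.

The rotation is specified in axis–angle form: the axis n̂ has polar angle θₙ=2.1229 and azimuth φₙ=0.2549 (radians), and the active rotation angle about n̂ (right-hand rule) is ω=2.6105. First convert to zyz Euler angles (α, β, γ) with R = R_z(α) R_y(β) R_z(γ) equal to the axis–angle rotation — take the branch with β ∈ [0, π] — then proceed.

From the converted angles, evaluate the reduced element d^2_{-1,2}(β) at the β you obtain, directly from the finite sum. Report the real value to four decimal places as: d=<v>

d=0.6323

Axis–angle → zyz. n̂ = (sinθₙcosφₙ, sinθₙsinφₙ, cosθₙ) = (+0.823912, +0.214685, -0.524480), ω = 2.6105.
R = I cosω + sinω [n̂]ₓ + (1−cosω) n̂n̂ᵀ gives
  R = [+0.401903, +0.595035, -0.695994; +0.063763, -0.776423, -0.626978; -0.913460, +0.207606, -0.349988]
β = atan2(√(R₁₃²+R₂₃²), R₃₃) = 1.928354; α = atan2(R₂₃, R₁₃) mod 2π = 3.874870; γ = atan2(R₃₂, −R₃₁) mod 2π = 0.223478
d^2_{-1,2}(β=1.9284) via the finite sum:
With c≡cos(β/2)=0.570093 and s≡sin(β/2)=0.821580, N=[1·6·24·1]^{1/2}=12.000000
Admissible k: 3..3 (factorial args all ≥0)
  k=3: (−1)^0·12.0000/(6)·0.5701^1·0.8216^3 = +0.632303
d^2_{-1,2}(1.9284) = +0.632303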